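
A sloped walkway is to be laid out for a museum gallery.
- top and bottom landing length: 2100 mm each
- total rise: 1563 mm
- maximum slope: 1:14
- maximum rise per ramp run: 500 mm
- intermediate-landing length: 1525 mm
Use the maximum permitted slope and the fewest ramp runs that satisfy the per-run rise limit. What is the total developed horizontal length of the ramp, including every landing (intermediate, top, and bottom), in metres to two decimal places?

At most 500 each: 1563/500 = 3.13, giving 4 ramp runs. That means 3 intermediate landings.
Horizontal run for 1563 mm of rise at 1:14 is 1563 × 14 = 21882 mm.
3 intermediate landings contribute 3 × 1525 = 4575 mm.
Top and bottom landings: 2 × 2100 = 4200 mm.
Total = 21882 + 4575 + 4200 = 30657 mm.
= 30.66 m.

30.66 m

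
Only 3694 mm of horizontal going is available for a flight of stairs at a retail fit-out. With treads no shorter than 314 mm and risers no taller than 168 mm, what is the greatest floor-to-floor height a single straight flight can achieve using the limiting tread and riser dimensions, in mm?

2016 mm

Treads that fit: ⌊3694 / 314⌋ = 11.
Risers = treads + 1 = 12.
Maximum height = 12 × 168 = 2016 mm.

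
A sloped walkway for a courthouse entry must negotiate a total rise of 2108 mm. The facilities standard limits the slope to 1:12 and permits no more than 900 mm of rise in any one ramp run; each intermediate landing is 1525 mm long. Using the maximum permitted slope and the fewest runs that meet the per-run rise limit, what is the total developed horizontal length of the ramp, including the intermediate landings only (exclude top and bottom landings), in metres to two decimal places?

At most 900 each: 2108/900 = 2.34, giving 3 ramp runs. That means 2 intermediate landings.
Ramp run (horizontal) at 1:12: 2108 × 12 = 25296 mm.
Intermediate landings: 2 × 1525 = 3050 mm.
Developed length = 25296 + 3050 = 28346 mm.
= 28.35 m.

28.35 m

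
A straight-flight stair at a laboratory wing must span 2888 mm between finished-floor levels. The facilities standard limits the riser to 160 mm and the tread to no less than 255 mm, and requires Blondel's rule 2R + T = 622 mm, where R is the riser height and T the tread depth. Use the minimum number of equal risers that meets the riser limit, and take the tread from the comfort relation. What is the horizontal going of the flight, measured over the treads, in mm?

⌈2888/160⌉ = 19 risers.
Riser R = 2888 / 19 = 152 mm, within the 160 mm limit.
From 2R + T = 622: T = 622 − 304 = 318 mm.
Treads = 19 − 1 = 18; going = 18 × 318 = 5724 mm.

5724 mm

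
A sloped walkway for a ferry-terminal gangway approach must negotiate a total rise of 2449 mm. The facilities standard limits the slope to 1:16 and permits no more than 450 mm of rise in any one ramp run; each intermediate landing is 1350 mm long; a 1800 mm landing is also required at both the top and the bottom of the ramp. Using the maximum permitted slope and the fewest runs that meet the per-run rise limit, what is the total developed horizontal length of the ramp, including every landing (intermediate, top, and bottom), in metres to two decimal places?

49.53 m

2449 / 450 = 5.442 → round up to 6 ramp runs. That means 5 intermediate landings.
Horizontal run for 2449 mm of rise at 1:16 is 2449 × 16 = 39184 mm.
5 intermediate landings contribute 5 × 1350 = 6750 mm.
Top and bottom landings: 2 × 1800 = 3600 mm.
Total = 39184 + 6750 + 3600 = 49534 mm.
= 49.53 m.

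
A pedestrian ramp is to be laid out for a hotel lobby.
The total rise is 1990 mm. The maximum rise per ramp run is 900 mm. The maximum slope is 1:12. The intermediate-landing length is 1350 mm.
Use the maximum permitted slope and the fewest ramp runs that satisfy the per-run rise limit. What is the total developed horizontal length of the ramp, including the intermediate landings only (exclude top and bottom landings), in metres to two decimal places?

26.58 m

At most 900 each: 1990/900 = 2.21, giving 3 ramp runs. That means 2 intermediate landings.
Ramp run (horizontal) at 1:12: 1990 × 12 = 23880 mm.
2 intermediate landings contribute 2 × 1350 = 2700 mm.
Developed length = 23880 + 2700 = 26580 mm.
= 26.58 m.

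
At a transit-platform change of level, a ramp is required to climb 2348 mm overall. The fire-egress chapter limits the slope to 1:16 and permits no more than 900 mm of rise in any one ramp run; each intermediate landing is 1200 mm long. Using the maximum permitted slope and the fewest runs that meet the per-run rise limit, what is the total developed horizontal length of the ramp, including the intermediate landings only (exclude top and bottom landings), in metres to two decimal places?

39.97 m

At most 900 each: 2348/900 = 2.61, giving 3 ramp runs. That means 2 intermediate landings.
Horizontal run for 2348 mm of rise at 1:16 is 2348 × 16 = 37568 mm.
2 intermediate landings contribute 2 × 1200 = 2400 mm.
Total developed length = 37568 + 2400 = 39968 mm.
= 39.97 m.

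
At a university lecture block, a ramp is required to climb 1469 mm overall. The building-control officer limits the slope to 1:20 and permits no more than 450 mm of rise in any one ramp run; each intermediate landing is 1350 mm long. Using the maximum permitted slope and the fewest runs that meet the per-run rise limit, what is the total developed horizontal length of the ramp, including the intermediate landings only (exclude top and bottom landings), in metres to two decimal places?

33.43 m

At most 450 each: 1469/450 = 3.26, giving 4 ramp runs. That means 3 intermediate landings.
Ramp run (horizontal) at 1:20: 1469 × 20 = 29380 mm.
3 intermediate landings contribute 3 × 1350 = 4050 mm.
Total developed length = 29380 + 4050 = 33430 mm.
= 33.43 m.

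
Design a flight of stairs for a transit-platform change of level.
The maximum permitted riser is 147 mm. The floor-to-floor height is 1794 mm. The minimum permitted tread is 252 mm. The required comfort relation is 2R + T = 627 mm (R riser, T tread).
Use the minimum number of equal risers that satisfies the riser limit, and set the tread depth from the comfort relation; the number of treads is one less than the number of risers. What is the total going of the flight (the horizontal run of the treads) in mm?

4212 mm

1794 / 147 = 12.204 → round up to 13 risers.
Riser R = 1794 / 13 = 138 mm, within the 147 mm limit.
From 2R + T = 627: T = 627 − 276 = 351 mm.
Going = (13 − 1) × 351 = 4212 mm.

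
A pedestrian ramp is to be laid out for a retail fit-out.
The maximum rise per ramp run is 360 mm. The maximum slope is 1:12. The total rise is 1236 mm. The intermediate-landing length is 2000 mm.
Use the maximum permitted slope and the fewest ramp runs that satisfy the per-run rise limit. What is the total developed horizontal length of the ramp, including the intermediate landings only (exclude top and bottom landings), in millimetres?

20832 mm

1236 / 360 = 3.433 → round up to 4 ramp runs. That means 3 intermediate landings.
Horizontal run for 1236 mm of rise at 1:12 is 1236 × 12 = 14832 mm.
Intermediate landings: 3 × 2000 = 6000 mm.
Developed length = 14832 + 6000 = 20832 mm.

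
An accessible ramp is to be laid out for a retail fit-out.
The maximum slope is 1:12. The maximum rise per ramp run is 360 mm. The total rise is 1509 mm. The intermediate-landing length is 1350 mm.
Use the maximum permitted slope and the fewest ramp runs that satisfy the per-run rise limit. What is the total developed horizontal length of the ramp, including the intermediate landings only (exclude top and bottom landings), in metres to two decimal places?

23.51 m

At most 360 each: 1509/360 = 4.19, giving 5 ramp runs. That means 4 intermediate landings.
Horizontal run for 1509 mm of rise at 1:12 is 1509 × 12 = 18108 mm.
Intermediate landings: 4 × 1350 = 5400 mm.
Developed length = 18108 + 5400 = 23508 mm.
= 23.51 m.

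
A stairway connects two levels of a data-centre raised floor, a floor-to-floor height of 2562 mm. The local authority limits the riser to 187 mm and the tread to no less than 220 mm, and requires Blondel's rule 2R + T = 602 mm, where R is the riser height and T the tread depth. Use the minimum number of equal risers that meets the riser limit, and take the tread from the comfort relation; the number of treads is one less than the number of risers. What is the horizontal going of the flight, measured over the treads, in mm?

3068 mm

2562 / 187 = 13.701 → round up to 14 risers.
R = 2562 ÷ 14 = 183 mm.
From 2R + T = 602: T = 602 − 366 = 236 mm.
Treads = 14 − 1 = 13; going = 13 × 236 = 3068 mm.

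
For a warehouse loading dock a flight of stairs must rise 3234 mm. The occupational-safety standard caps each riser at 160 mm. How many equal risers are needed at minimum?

21 risers

At most 160 each: 3234/160 = 20.21, giving 21 risers.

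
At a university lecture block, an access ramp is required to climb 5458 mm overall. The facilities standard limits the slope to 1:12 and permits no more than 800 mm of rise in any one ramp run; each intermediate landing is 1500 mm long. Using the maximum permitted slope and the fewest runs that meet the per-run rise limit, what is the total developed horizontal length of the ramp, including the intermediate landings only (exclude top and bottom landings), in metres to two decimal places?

At most 800 each: 5458/800 = 6.82, giving 7 ramp runs. That means 6 intermediate landings.
Horizontal run for 5458 mm of rise at 1:12 is 5458 × 12 = 65496 mm.
6 intermediate landings contribute 6 × 1500 = 9000 mm.
Developed length = 65496 + 9000 = 74496 mm.
= 74.50 m.

74.50 m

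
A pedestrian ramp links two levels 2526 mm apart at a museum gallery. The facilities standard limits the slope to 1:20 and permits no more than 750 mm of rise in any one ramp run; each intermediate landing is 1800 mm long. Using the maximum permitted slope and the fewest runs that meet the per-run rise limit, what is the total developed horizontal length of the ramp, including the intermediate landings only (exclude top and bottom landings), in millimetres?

55920 mm

⌈2526/750⌉ = 4 ramp runs. That means 3 intermediate landings.
Horizontal run for 2526 mm of rise at 1:20 is 2526 × 20 = 50520 mm.
3 intermediate landings contribute 3 × 1800 = 5400 mm.
Developed length = 50520 + 5400 = 55920 mm.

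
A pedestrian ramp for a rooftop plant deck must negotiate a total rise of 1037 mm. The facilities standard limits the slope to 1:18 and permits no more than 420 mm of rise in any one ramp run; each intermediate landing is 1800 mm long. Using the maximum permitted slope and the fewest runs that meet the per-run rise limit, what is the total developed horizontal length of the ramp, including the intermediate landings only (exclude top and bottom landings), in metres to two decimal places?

⌈1037/420⌉ = 3 ramp runs. That means 2 intermediate landings.
Horizontal run for 1037 mm of rise at 1:18 is 1037 × 18 = 18666 mm.
Intermediate landings: 2 × 1800 = 3600 mm.
Total developed length = 18666 + 3600 = 22266 mm.
= 22.27 m.

22.27 m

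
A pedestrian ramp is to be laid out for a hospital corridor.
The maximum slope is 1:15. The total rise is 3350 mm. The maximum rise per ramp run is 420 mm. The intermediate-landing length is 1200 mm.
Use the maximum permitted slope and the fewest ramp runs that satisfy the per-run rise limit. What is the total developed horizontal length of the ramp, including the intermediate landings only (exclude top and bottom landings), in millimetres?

58650 mm

At most 420 each: 3350/420 = 7.98, giving 8 ramp runs. That means 7 intermediate landings.
Horizontal run for 3350 mm of rise at 1:15 is 3350 × 15 = 50250 mm.
Intermediate landings: 7 × 1200 = 8400 mm.
Developed length = 50250 + 8400 = 58650 mm.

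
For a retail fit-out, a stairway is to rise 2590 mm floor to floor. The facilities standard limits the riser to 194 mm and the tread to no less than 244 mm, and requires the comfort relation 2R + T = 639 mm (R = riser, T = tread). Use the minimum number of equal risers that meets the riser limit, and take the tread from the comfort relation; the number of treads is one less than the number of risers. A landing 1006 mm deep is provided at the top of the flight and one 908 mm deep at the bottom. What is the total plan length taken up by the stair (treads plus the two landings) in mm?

At most 194 each: 2590/194 = 13.35, giving 14 risers.
Riser R = 2590 / 14 = 185 mm, within the 194 mm limit.
Tread T = 639 − 2 × 185 = 269 mm (≥ 244 mm).
Treads = 14 − 1 = 13; going = 13 × 269 = 3497 mm.
Add landings: 3497 + 1006 + 908 = 5411 mm.

5411 mm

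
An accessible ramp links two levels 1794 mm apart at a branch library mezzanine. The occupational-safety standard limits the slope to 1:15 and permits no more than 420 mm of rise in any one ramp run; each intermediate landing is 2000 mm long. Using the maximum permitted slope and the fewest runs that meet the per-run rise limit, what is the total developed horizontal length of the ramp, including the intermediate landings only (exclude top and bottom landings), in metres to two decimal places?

⌈1794/420⌉ = 5 ramp runs. That means 4 intermediate landings.
Ramp run (horizontal) at 1:15: 1794 × 15 = 26910 mm.
4 intermediate landings contribute 4 × 2000 = 8000 mm.
Developed length = 26910 + 8000 = 34910 mm.
= 34.91 m.

34.91 m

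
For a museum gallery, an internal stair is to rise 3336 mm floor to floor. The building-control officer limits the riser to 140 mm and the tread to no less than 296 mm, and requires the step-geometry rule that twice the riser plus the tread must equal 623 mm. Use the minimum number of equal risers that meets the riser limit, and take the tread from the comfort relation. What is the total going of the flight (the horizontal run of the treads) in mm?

7935 mm

3336 / 140 = 23.83, so 24 risers are needed.
R = 3336 ÷ 24 = 139 mm.
From 2R + T = 623: T = 623 − 278 = 345 mm.
24 risers give 23 treads; going = 23 × 345 = 7935 mm.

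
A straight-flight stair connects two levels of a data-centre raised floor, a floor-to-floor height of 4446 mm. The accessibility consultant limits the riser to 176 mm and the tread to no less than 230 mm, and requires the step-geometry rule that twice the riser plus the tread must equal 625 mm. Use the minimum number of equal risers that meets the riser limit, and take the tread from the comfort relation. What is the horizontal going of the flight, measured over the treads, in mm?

7075 mm

4446 / 176 = 25.26, so 26 risers are needed.
Riser R = 4446 / 26 = 171 mm, within the 176 mm limit.
T = 625 − 2·171 = 283 mm, which satisfies the 230 mm minimum.
26 risers give 25 treads; going = 25 × 283 = 7075 mm.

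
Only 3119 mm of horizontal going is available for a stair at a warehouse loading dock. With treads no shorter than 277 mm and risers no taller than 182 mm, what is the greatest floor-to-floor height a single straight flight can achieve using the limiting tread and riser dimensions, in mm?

Treads that fit: ⌊3119 / 277⌋ = 11.
Risers = treads + 1 = 12.
Maximum height = 12 × 182 = 2184 mm.

2184 mm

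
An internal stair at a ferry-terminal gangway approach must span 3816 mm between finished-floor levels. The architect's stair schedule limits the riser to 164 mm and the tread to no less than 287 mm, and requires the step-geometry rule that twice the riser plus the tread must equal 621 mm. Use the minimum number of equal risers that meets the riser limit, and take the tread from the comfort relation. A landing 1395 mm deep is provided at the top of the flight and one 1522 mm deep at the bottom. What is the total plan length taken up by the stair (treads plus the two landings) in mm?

⌈3816/164⌉ = 24 risers.
R = 3816 ÷ 24 = 159 mm.
T = 621 − 2·159 = 303 mm, which satisfies the 287 mm minimum.
Treads = 24 − 1 = 23; going = 23 × 303 = 6969 mm.
Add landings: 6969 + 1395 + 1522 = 9886 mm.

9886 mm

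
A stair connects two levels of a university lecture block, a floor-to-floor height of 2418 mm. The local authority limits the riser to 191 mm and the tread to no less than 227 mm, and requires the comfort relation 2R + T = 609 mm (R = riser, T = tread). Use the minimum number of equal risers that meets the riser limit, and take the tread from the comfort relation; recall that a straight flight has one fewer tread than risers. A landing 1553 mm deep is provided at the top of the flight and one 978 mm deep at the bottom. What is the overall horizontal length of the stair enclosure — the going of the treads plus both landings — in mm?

5375 mm

2418 / 191 = 12.660 → round up to 13 risers.
Each riser is 2418/13 = 186 mm (≤ 191 mm).
From 2R + T = 609: T = 609 − 372 = 237 mm.
13 risers give 12 treads; going = 12 × 237 = 2844 mm.
Add landings: 2844 + 1553 + 978 = 5375 mm.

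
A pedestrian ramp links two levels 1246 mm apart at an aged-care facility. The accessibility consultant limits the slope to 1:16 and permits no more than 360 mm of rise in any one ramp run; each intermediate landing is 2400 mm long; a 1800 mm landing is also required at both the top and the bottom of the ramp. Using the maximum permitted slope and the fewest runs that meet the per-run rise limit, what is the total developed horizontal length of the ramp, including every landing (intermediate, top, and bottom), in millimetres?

30736 mm

1246 / 360 = 3.461 → round up to 4 ramp runs. That means 3 intermediate landings.
Ramp run (horizontal) at 1:16: 1246 × 16 = 19936 mm.
3 intermediate landings contribute 3 × 2400 = 7200 mm.
Top and bottom landings: 2 × 1800 = 3600 mm.
Total = 19936 + 7200 + 3600 = 30736 mm.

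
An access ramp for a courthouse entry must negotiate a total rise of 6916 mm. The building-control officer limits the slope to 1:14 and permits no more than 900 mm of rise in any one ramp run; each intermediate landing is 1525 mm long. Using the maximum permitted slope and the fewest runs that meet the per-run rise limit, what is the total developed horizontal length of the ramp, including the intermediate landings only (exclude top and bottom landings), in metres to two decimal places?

107.50 m

6916 / 900 = 7.684 → round up to 8 ramp runs. That means 7 intermediate landings.
Horizontal run for 6916 mm of rise at 1:14 is 6916 × 14 = 96824 mm.
7 intermediate landings contribute 7 × 1525 = 10675 mm.
Total developed length = 96824 + 10675 = 107499 mm.
= 107.50 m.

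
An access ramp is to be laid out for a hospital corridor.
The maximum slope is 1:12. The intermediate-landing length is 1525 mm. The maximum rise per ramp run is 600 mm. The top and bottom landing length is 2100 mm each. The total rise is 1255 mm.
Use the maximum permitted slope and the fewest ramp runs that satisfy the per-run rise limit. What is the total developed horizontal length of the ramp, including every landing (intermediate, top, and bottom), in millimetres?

22310 mm

1255 / 600 = 2.09, so 3 ramp runs are needed. That means 2 intermediate landings.
Horizontal run for 1255 mm of rise at 1:12 is 1255 × 12 = 15060 mm.
Intermediate landings: 2 × 1525 = 3050 mm.
Top and bottom landings: 2 × 2100 = 4200 mm.
Total = 15060 + 3050 + 4200 = 22310 mm.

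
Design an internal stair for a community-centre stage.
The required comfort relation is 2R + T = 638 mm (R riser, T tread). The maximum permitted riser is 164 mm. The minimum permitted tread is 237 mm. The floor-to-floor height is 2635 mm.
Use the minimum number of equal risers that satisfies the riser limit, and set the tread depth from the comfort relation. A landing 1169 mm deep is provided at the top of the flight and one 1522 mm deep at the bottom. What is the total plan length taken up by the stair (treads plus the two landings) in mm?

7939 mm

2635 / 164 = 16.067 → round up to 17 risers.
Each riser is 2635/17 = 155 mm (≤ 164 mm).
From 2R + T = 638: T = 638 − 310 = 328 mm.
Treads = 17 − 1 = 16; going = 16 × 328 = 5248 mm.
Enclosure = 5248 + 1169 + 1522 = 7939 mm.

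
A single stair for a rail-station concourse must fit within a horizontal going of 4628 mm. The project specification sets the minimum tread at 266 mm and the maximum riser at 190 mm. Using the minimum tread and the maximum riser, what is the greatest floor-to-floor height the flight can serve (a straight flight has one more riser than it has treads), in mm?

3420 mm

Treads that fit: ⌊4628 / 266⌋ = 17.
Risers = treads + 1 = 18.
Maximum height = 18 × 190 = 3420 mm.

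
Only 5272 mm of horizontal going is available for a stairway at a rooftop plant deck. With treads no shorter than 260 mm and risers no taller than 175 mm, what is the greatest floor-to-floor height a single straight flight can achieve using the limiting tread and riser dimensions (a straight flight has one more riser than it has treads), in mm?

5272 / 260 = 20.28, so 20 treads fit.
Risers = treads + 1 = 21.
Maximum height = 21 × 175 = 3675 mm.

3675 mm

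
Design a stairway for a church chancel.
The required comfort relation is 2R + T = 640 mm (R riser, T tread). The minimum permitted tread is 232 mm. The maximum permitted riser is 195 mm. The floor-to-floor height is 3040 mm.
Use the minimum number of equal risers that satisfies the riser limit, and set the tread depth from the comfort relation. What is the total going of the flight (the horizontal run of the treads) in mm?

3900 mm

⌈3040/195⌉ = 16 risers.
Riser R = 3040 / 16 = 190 mm, within the 195 mm limit.
T = 640 − 2·190 = 260 mm, which satisfies the 232 mm minimum.
16 risers give 15 treads; going = 15 × 260 = 3900 mm.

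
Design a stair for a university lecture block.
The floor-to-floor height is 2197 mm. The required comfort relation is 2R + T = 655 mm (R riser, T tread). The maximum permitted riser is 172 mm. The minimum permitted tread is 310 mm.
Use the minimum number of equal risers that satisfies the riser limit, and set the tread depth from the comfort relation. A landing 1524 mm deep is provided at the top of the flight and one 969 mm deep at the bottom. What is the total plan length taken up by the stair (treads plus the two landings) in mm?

6297 mm

2197 / 172 = 12.77, so 13 risers are needed.
R = 2197 ÷ 13 = 169 mm.
From 2R + T = 655: T = 655 − 338 = 317 mm.
Treads = 13 − 1 = 12; going = 12 × 317 = 3804 mm.
Enclosure = 3804 + 1524 + 969 = 6297 mm.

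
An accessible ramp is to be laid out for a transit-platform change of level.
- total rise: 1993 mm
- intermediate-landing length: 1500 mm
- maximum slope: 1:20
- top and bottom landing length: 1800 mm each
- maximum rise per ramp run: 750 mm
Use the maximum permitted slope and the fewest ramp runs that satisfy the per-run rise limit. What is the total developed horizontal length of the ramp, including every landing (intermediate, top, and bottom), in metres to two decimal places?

46.46 m

⌈1993/750⌉ = 3 ramp runs. That means 2 intermediate landings.
Horizontal run for 1993 mm of rise at 1:20 is 1993 × 20 = 39860 mm.
Intermediate landings: 2 × 1500 = 3000 mm.
Top and bottom landings: 2 × 1800 = 3600 mm.
Total = 39860 + 3000 + 3600 = 46460 mm.
= 46.46 m.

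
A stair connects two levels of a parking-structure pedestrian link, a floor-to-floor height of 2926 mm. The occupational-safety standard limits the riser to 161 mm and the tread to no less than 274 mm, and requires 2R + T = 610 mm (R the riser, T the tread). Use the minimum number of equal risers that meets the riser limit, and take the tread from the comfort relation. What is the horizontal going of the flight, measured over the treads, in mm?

At most 161 each: 2926/161 = 18.17, giving 19 risers.
Each riser is 2926/19 = 154 mm (≤ 161 mm).
From 2R + T = 610: T = 610 − 308 = 302 mm.
Going = (19 − 1) × 302 = 5436 mm.

5436 mm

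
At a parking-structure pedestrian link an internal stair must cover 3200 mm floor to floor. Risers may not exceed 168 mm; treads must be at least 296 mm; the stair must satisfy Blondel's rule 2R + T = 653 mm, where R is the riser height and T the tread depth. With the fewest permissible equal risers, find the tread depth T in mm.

⌈3200/168⌉ = 20 risers.
Riser R = 3200 / 20 = 160 mm, within the 168 mm limit.
T = 653 − 2·160 = 333 mm, which satisfies the 296 mm minimum.

333 mm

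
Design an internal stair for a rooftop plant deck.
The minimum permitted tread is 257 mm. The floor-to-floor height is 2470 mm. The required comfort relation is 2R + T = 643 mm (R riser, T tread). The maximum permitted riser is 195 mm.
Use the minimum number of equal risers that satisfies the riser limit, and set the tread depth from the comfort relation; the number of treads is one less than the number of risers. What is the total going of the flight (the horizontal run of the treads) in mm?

2470 / 195 = 12.67, so 13 risers are needed.
R = 2470 ÷ 13 = 190 mm.
T = 643 − 2·190 = 263 mm, which satisfies the 257 mm minimum.
Going = (13 − 1) × 263 = 3156 mm.

3156 mm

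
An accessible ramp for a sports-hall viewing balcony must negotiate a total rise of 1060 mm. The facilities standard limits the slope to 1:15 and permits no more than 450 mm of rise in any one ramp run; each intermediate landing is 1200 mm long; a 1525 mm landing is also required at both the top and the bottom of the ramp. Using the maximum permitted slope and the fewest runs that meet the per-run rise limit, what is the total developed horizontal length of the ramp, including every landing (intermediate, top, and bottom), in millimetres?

21350 mm

1060 / 450 = 2.36, so 3 ramp runs are needed. That means 2 intermediate landings.
Ramp run (horizontal) at 1:15: 1060 × 15 = 15900 mm.
Intermediate landings: 2 × 1200 = 2400 mm.
Top and bottom landings: 2 × 1525 = 3050 mm.
Total = 15900 + 2400 + 3050 = 21350 mm.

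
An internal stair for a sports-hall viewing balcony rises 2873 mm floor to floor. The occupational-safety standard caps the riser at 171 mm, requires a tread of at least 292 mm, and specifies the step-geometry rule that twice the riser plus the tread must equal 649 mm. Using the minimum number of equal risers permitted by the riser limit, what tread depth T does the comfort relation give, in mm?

At most 171 each: 2873/171 = 16.80, giving 17 risers.
Riser R = 2873 / 17 = 169 mm, within the 171 mm limit.
Tread T = 649 − 2 × 169 = 311 mm (≥ 292 mm).

311 mm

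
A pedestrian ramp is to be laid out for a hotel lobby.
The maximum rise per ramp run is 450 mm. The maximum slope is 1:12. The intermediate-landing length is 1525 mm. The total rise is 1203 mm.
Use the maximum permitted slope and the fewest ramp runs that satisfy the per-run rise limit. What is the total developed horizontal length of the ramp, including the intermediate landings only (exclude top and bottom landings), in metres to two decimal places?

1203 / 450 = 2.673 → round up to 3 ramp runs. That means 2 intermediate landings.
Horizontal run for 1203 mm of rise at 1:12 is 1203 × 12 = 14436 mm.
Intermediate landings: 2 × 1525 = 3050 mm.
Developed length = 14436 + 3050 = 17486 mm.
= 17.49 m.

17.49 m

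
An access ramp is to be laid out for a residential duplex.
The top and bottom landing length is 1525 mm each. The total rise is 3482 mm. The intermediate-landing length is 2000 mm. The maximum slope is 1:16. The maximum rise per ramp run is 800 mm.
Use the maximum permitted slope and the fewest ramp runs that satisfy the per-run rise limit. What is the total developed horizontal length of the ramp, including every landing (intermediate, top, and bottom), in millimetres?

66762 mm

At most 800 each: 3482/800 = 4.35, giving 5 ramp runs. That means 4 intermediate landings.
Ramp run (horizontal) at 1:16: 3482 × 16 = 55712 mm.
4 intermediate landings contribute 4 × 2000 = 8000 mm.
Top and bottom landings: 2 × 1525 = 3050 mm.
Total = 55712 + 8000 + 3050 = 66762 mm.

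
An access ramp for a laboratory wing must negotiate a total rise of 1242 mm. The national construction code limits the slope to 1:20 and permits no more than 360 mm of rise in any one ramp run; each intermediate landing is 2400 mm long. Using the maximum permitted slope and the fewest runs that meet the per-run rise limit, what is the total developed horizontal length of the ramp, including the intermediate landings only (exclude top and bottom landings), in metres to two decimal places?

At most 360 each: 1242/360 = 3.45, giving 4 ramp runs. That means 3 intermediate landings.
Ramp run (horizontal) at 1:20: 1242 × 20 = 24840 mm.
Intermediate landings: 3 × 2400 = 7200 mm.
Total developed length = 24840 + 7200 = 32040 mm.
= 32.04 m.

32.04 m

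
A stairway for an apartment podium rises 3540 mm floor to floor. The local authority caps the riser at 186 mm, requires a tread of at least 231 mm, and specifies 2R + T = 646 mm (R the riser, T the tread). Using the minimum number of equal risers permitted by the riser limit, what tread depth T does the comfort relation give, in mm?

⌈3540/186⌉ = 20 risers.
R = 3540 ÷ 20 = 177 mm.
Tread T = 646 − 2 × 177 = 292 mm (≥ 231 mm).

292 mm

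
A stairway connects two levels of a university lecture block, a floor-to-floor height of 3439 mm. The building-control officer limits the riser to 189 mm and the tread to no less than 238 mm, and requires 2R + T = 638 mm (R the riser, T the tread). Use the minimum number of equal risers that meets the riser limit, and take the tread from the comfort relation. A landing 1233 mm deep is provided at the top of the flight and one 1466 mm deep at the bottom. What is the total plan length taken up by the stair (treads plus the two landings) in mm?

3439 / 189 = 18.196 → round up to 19 risers.
Each riser is 3439/19 = 181 mm (≤ 189 mm).
From 2R + T = 638: T = 638 − 362 = 276 mm.
Treads = 19 − 1 = 18; going = 18 × 276 = 4968 mm.
Enclosure = 4968 + 1233 + 1466 = 7667 mm.

7667 mm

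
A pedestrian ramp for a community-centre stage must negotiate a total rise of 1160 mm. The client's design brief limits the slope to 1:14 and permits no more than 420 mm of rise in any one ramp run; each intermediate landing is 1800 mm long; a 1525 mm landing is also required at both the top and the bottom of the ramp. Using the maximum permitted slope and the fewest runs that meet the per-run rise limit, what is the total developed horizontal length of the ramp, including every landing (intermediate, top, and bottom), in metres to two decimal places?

At most 420 each: 1160/420 = 2.76, giving 3 ramp runs. That means 2 intermediate landings.
Horizontal run for 1160 mm of rise at 1:14 is 1160 × 14 = 16240 mm.
Intermediate landings: 2 × 1800 = 3600 mm.
Top and bottom landings: 2 × 1525 = 3050 mm.
Total = 16240 + 3600 + 3050 = 22890 mm.
= 22.89 m.

22.89 m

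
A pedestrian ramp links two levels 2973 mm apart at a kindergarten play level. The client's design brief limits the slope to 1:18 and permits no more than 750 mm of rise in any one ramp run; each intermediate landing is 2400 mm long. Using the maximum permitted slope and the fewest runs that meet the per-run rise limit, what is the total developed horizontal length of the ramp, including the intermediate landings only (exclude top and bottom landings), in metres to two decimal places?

60.71 m

2973 / 750 = 3.964 → round up to 4 ramp runs. That means 3 intermediate landings.
Horizontal run for 2973 mm of rise at 1:18 is 2973 × 18 = 53514 mm.
Intermediate landings: 3 × 2400 = 7200 mm.
Developed length = 53514 + 7200 = 60714 mm.
= 60.71 m.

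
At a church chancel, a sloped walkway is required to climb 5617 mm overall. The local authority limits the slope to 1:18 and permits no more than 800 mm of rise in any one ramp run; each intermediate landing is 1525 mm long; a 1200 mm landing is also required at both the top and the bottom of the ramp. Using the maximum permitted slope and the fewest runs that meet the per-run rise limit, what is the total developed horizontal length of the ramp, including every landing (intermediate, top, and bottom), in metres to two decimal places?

114.18 m

5617 / 800 = 7.021 → round up to 8 ramp runs. That means 7 intermediate landings.
Horizontal run for 5617 mm of rise at 1:18 is 5617 × 18 = 101106 mm.
7 intermediate landings contribute 7 × 1525 = 10675 mm.
Top and bottom landings: 2 × 1200 = 2400 mm.
Total = 101106 + 10675 + 2400 = 114181 mm.
= 114.18 m.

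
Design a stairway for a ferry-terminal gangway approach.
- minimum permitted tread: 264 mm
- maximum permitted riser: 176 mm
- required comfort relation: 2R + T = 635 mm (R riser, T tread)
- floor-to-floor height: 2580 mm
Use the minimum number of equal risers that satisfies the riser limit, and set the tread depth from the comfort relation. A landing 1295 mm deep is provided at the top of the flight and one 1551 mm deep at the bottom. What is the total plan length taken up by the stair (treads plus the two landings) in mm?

6920 mm

⌈2580/176⌉ = 15 risers.
Riser R = 2580 / 15 = 172 mm, within the 176 mm limit.
Tread T = 635 − 2 × 172 = 291 mm (≥ 264 mm).
Going = (15 − 1) × 291 = 4074 mm.
Add landings: 4074 + 1295 + 1551 = 6920 mm.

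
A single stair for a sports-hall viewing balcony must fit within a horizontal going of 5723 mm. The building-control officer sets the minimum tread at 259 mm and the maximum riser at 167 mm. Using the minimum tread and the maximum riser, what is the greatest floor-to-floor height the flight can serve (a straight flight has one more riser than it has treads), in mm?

Treads that fit: ⌊5723 / 259⌋ = 22.
Risers = treads + 1 = 23.
Maximum height = 23 × 167 = 3841 mm.

3841 mm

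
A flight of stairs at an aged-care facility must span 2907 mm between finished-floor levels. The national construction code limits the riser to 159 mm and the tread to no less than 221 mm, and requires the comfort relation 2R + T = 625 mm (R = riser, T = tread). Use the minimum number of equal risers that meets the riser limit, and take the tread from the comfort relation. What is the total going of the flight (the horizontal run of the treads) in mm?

2907 / 159 = 18.28, so 19 risers are needed.
R = 2907 ÷ 19 = 153 mm.
T = 625 − 2·153 = 319 mm, which satisfies the 221 mm minimum.
Treads = 19 − 1 = 18; going = 18 × 319 = 5742 mm.

5742 mm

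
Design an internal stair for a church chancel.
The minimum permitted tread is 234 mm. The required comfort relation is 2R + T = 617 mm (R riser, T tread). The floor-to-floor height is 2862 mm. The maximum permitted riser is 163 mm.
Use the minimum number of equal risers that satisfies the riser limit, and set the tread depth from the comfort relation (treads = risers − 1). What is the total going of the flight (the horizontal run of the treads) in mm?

5083 mm

2862 / 163 = 17.56, so 18 risers are needed.
Riser R = 2862 / 18 = 159 mm, within the 163 mm limit.
T = 617 − 2·159 = 299 mm, which satisfies the 234 mm minimum.
Going = (18 − 1) × 299 = 5083 mm.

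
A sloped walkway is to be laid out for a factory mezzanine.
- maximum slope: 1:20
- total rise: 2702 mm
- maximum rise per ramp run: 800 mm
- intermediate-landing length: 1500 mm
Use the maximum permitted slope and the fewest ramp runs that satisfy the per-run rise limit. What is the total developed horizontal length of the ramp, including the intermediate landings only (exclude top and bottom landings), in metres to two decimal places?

2702 / 800 = 3.38, so 4 ramp runs are needed. That means 3 intermediate landings.
Horizontal run for 2702 mm of rise at 1:20 is 2702 × 20 = 54040 mm.
3 intermediate landings contribute 3 × 1500 = 4500 mm.
Total developed length = 54040 + 4500 = 58540 mm.
= 58.54 m.

58.54 m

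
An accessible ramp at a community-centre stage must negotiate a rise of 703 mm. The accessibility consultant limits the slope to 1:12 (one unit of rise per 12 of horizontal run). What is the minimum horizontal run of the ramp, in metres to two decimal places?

At 1:12 the run is 12 × 703 = 8436 mm.
8436 mm = 8.44 m.

8.44 m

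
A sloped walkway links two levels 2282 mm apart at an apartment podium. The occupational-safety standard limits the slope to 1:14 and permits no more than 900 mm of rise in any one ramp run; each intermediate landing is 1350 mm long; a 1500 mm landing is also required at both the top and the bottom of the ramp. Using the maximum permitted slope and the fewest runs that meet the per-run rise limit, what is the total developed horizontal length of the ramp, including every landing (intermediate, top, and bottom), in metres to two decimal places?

At most 900 each: 2282/900 = 2.54, giving 3 ramp runs. That means 2 intermediate landings.
Horizontal run for 2282 mm of rise at 1:14 is 2282 × 14 = 31948 mm.
Intermediate landings: 2 × 1350 = 2700 mm.
Top and bottom landings: 2 × 1500 = 3000 mm.
Total = 31948 + 2700 + 3000 = 37648 mm.
= 37.65 m.

37.65 m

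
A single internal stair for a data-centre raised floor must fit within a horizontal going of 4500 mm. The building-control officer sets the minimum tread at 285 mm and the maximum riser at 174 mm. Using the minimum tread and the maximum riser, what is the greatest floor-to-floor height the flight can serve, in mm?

2784 mm

Treads that fit: ⌊4500 / 285⌋ = 15.
Risers = treads + 1 = 16.
Maximum height = 16 × 174 = 2784 mm.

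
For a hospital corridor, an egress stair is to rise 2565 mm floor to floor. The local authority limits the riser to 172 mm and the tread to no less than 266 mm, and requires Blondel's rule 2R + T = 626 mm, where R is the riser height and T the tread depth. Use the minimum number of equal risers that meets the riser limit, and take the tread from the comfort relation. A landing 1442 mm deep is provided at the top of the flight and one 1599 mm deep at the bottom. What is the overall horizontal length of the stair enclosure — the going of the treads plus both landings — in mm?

7017 mm

⌈2565/172⌉ = 15 risers.
Riser R = 2565 / 15 = 171 mm, within the 172 mm limit.
From 2R + T = 626: T = 626 − 342 = 284 mm.
Going = (15 − 1) × 284 = 3976 mm.
Add landings: 3976 + 1442 + 1599 = 7017 mm.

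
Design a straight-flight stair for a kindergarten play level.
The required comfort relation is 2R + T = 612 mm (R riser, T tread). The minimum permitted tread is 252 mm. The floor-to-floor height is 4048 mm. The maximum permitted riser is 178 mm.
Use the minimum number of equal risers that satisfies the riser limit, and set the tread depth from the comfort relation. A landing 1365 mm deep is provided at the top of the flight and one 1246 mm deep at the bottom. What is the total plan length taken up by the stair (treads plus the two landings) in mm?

8331 mm

4048 / 178 = 22.742 → round up to 23 risers.
Riser R = 4048 / 23 = 176 mm, within the 178 mm limit.
T = 612 − 2·176 = 260 mm, which satisfies the 252 mm minimum.
Treads = 23 − 1 = 22; going = 22 × 260 = 5720 mm.
Enclosure = 5720 + 1365 + 1246 = 8331 mm.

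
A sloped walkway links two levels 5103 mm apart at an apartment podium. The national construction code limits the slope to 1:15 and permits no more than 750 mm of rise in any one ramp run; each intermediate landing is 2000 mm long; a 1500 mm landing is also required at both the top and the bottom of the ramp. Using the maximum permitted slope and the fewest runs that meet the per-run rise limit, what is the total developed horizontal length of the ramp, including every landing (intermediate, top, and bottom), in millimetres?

91545 mm

5103 / 750 = 6.80, so 7 ramp runs are needed. That means 6 intermediate landings.
Horizontal run for 5103 mm of rise at 1:15 is 5103 × 15 = 76545 mm.
6 intermediate landings contribute 6 × 2000 = 12000 mm.
Top and bottom landings: 2 × 1500 = 3000 mm.
Total = 76545 + 12000 + 3000 = 91545 mm.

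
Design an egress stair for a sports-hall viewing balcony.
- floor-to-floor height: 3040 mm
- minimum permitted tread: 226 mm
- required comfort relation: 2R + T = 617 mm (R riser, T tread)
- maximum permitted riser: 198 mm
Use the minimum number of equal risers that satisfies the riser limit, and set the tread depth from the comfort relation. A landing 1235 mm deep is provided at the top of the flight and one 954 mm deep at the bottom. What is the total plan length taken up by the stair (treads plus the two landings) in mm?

At most 198 each: 3040/198 = 15.35, giving 16 risers.
R = 3040 ÷ 16 = 190 mm.
T = 617 − 2·190 = 237 mm, which satisfies the 226 mm minimum.
Treads = 16 − 1 = 15; going = 15 × 237 = 3555 mm.
Enclosure = 3555 + 1235 + 954 = 5744 mm.

5744 mm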